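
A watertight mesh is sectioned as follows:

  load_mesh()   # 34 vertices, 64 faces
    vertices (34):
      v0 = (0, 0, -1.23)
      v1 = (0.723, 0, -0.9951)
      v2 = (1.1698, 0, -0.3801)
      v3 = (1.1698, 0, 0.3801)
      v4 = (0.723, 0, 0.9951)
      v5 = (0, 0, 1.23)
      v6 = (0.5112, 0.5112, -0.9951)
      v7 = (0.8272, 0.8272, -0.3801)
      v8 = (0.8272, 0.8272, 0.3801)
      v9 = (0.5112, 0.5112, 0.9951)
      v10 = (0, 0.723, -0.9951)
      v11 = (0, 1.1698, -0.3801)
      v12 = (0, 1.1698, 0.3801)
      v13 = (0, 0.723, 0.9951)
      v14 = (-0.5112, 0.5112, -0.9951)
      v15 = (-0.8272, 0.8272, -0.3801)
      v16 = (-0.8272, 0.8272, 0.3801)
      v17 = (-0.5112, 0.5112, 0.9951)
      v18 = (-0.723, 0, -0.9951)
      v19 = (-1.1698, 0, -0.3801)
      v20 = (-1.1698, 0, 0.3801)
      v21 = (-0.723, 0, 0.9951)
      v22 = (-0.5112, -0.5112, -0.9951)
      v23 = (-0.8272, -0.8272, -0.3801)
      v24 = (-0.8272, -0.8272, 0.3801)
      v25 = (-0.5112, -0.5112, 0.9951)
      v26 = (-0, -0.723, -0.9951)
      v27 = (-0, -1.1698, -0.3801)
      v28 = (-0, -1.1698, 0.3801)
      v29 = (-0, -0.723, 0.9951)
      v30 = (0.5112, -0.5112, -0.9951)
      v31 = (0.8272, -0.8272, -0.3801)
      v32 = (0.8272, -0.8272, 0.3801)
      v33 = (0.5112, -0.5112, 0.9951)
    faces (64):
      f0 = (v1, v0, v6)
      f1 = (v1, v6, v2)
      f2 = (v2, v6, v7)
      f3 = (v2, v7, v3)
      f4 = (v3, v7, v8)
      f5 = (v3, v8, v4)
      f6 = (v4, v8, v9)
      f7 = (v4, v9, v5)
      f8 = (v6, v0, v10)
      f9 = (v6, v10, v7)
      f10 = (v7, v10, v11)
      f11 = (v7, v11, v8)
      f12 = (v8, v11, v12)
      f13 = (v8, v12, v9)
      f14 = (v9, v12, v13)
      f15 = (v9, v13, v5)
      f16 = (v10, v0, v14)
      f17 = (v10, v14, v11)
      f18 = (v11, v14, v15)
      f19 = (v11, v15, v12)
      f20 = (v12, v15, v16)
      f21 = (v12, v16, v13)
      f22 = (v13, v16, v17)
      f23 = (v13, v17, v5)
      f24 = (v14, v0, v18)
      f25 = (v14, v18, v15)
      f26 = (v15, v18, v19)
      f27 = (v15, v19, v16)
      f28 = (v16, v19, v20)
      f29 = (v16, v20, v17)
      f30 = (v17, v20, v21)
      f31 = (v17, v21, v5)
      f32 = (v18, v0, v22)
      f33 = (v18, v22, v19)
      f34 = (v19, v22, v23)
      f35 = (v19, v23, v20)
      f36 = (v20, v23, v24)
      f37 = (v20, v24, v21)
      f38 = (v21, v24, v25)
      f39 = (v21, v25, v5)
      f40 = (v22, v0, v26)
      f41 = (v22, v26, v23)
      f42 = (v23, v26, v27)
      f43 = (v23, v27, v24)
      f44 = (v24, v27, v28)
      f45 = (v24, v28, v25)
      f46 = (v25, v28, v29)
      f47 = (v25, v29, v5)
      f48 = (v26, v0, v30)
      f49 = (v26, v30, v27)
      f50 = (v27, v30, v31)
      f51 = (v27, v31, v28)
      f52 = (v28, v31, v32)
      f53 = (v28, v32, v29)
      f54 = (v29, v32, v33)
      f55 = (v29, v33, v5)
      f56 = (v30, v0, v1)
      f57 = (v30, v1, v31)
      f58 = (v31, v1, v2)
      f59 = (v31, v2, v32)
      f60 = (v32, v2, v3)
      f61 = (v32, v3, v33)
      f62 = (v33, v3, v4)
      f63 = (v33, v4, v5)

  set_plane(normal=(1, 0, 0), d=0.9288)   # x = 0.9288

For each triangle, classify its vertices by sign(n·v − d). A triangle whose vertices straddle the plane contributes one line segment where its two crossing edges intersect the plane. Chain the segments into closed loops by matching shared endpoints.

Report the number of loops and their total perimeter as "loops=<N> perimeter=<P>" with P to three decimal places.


loops=1 perimeter=4.200

Straddling triangles (10 of 64):
  (v1,v6,v2) [--+] → (0.9288, 0.187062, -0.605146)–(0.9288, 0, -0.711826)  len=0.2153
  (v2,v6,v7) [+--] → (0.9288, 0.187062, -0.605146)–(0.9288, 0.581889, -0.3801)  len=0.4545
  (v2,v7,v3) [+-+] → (0.9288, 0.581889, -0.3801)–(0.9288, 0.581889, -0.154658)  len=0.2254
  (v3,v7,v8) [+--] → (0.9288, 0.581889, -0.154658)–(0.9288, 0.581889, 0.3801)  len=0.5348
  (v3,v8,v4) [+--] → (0.9288, 0.581889, 0.3801)–(0.9288, 0, 0.711826)  len=0.6698
  (v31,v1,v2) [--+] → (0.9288, 0, -0.711826)–(0.9288, -0.581889, -0.3801)  len=0.6698
  (v31,v2,v32) [-+-] → (0.9288, -0.581889, -0.3801)–(0.9288, -0.581889, 0.154658)  len=0.5348
  (v32,v2,v3) [-++] → (0.9288, -0.581889, 0.154658)–(0.9288, -0.581889, 0.3801)  len=0.2254
  (v32,v3,v33) [-+-] → (0.9288, -0.581889, 0.3801)–(0.9288, -0.187062, 0.605146)  len=0.4545
  (v33,v3,v4) [-+-] → (0.9288, -0.187062, 0.605146)–(0.9288, 0, 0.711826)  len=0.2153

Chained into 1 loop(s):
  loop 1: 10 segments, perimeter = 4.1996
Total perimeter = 4.200


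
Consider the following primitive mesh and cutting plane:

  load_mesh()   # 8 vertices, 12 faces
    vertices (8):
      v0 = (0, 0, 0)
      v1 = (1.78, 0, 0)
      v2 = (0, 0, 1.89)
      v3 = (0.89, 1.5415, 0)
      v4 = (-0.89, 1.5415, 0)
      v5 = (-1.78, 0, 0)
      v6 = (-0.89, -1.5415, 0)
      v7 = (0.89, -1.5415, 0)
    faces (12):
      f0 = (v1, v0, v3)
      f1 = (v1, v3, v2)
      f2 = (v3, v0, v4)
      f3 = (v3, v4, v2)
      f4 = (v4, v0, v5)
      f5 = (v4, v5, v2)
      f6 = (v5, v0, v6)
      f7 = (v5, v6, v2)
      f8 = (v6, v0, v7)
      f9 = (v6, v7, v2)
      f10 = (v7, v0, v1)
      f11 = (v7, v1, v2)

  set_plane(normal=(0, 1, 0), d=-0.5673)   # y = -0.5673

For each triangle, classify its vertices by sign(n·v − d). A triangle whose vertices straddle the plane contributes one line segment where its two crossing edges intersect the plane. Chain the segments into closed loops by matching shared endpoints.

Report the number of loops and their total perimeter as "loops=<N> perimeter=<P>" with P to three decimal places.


Straddling triangles (6 of 12):
  (v5,v0,v6) [++-] → (-0.327536, -0.5673, 0)–(-1.45246, -0.5673, 0)  len=1.1249
  (v5,v6,v2) [+-+] → (-1.45246, -0.5673, 0)–(-0.327536, -0.5673, 1.19445)  len=1.6408
  (v6,v0,v7) [-+-] → (-0.327536, -0.5673, 0)–(0.327536, -0.5673, 0)  len=0.6551
  (v6,v7,v2) [--+] → (0.327536, -0.5673, 1.19445)–(-0.327536, -0.5673, 1.19445)  len=0.6551
  (v7,v0,v1) [-++] → (0.327536, -0.5673, 0)–(1.45246, -0.5673, 0)  len=1.1249
  (v7,v1,v2) [-++] → (1.45246, -0.5673, 0)–(0.327536, -0.5673, 1.19445)  len=1.6408

Chained into 1 loop(s):
  loop 1: 6 segments, perimeter = 6.8416
Total perimeter = 6.842

loops=1 perimeter=6.842


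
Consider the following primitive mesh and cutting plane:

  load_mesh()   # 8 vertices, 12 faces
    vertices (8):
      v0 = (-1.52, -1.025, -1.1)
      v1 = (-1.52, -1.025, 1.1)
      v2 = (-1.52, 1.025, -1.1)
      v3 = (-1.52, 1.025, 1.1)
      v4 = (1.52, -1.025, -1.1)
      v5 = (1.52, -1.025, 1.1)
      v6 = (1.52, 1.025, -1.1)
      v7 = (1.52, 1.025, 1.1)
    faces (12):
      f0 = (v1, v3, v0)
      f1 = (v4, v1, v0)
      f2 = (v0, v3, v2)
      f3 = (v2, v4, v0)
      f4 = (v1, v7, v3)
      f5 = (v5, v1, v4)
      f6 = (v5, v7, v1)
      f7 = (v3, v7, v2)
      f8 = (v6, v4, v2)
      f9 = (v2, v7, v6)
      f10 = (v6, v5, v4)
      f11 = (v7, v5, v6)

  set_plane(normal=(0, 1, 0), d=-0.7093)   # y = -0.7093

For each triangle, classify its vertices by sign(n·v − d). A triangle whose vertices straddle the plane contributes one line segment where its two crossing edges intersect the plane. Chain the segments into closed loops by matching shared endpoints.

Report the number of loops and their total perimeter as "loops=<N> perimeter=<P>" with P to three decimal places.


Straddling triangles (8 of 12):
  (v1,v3,v0) [-+-] → (-1.52, -0.7093, 1.1)–(-1.52, -0.7093, -0.7612)  len=1.8612
  (v0,v3,v2) [-++] → (-1.52, -0.7093, -0.7612)–(-1.52, -0.7093, -1.1)  len=0.3388
  (v2,v4,v0) [+--] → (1.05184, -0.7093, -1.1)–(-1.52, -0.7093, -1.1)  len=2.5718
  (v1,v7,v3) [-++] → (-1.05184, -0.7093, 1.1)–(-1.52, -0.7093, 1.1)  len=0.4682
  (v5,v7,v1) [-+-] → (1.52, -0.7093, 1.1)–(-1.05184, -0.7093, 1.1)  len=2.5718
  (v6,v4,v2) [+-+] → (1.52, -0.7093, -1.1)–(1.05184, -0.7093, -1.1)  len=0.4682
  (v6,v5,v4) [+--] → (1.52, -0.7093, 0.7612)–(1.52, -0.7093, -1.1)  len=1.8612
  (v7,v5,v6) [+-+] → (1.52, -0.7093, 1.1)–(1.52, -0.7093, 0.7612)  len=0.3388

Chained into 1 loop(s):
  loop 1: 8 segments, perimeter = 10.4800
Total perimeter = 10.480

loops=1 perimeter=10.480


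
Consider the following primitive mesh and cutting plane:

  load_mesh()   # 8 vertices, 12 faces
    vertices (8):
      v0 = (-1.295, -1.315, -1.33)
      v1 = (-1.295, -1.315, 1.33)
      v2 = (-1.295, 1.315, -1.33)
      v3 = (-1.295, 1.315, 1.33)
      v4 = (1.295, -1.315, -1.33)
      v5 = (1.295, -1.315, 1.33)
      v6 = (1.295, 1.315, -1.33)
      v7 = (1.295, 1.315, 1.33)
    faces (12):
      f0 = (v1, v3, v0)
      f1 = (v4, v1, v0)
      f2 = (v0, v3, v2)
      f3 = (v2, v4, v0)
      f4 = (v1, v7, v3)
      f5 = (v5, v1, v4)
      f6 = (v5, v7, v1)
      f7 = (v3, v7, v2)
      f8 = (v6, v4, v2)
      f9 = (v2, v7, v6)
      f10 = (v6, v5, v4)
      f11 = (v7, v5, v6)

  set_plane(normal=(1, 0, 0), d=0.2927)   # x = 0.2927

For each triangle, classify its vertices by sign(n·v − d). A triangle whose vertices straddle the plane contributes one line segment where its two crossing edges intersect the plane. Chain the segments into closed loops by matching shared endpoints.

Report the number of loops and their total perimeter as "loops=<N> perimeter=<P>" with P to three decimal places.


Straddling triangles (8 of 12):
  (v4,v1,v0) [+--] → (0.2927, -1.315, -0.300611)–(0.2927, -1.315, -1.33)  len=1.0294
  (v2,v4,v0) [-+-] → (0.2927, -0.29722, -1.33)–(0.2927, -1.315, -1.33)  len=1.0178
  (v1,v7,v3) [-+-] → (0.2927, 0.29722, 1.33)–(0.2927, 1.315, 1.33)  len=1.0178
  (v5,v1,v4) [+-+] → (0.2927, -1.315, 1.33)–(0.2927, -1.315, -0.300611)  len=1.6306
  (v5,v7,v1) [++-] → (0.2927, 0.29722, 1.33)–(0.2927, -1.315, 1.33)  len=1.6122
  (v3,v7,v2) [-+-] → (0.2927, 1.315, 1.33)–(0.2927, 1.315, 0.300611)  len=1.0294
  (v6,v4,v2) [++-] → (0.2927, -0.29722, -1.33)–(0.2927, 1.315, -1.33)  len=1.6122
  (v2,v7,v6) [-++] → (0.2927, 1.315, 0.300611)–(0.2927, 1.315, -1.33)  len=1.6306

Chained into 1 loop(s):
  loop 1: 8 segments, perimeter = 10.5800
Total perimeter = 10.580

loops=1 perimeter=10.580


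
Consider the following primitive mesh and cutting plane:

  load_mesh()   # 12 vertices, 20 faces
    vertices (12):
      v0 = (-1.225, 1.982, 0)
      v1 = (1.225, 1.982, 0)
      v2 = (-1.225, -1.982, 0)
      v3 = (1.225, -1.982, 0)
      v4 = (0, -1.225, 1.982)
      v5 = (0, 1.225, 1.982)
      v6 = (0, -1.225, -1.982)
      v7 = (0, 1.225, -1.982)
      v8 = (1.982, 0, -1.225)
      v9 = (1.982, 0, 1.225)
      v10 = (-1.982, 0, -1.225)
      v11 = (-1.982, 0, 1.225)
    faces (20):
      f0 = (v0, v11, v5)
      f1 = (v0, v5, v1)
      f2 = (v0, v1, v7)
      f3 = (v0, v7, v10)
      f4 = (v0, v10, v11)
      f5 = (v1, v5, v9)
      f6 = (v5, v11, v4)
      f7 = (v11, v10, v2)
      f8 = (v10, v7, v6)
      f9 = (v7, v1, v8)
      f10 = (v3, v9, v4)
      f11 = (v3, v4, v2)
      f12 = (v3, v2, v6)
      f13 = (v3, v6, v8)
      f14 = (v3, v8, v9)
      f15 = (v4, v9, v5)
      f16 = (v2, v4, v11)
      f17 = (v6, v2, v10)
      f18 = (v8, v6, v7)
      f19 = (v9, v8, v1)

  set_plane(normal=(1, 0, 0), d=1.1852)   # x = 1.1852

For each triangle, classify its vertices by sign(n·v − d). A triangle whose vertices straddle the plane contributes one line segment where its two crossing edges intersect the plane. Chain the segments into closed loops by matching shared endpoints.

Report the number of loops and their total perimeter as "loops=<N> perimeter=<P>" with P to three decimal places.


Straddling triangles (10 of 20):
  (v0,v5,v1) [--+] → (1.1852, 1.95741, 0.0643948)–(1.1852, 1.982, 0)  len=0.0689
  (v0,v1,v7) [-+-] → (1.1852, 1.982, 0)–(1.1852, 1.95741, -0.0643948)  len=0.0689
  (v1,v5,v9) [+-+] → (1.1852, 1.95741, 0.0643948)–(1.1852, 0.492472, 1.52933)  len=2.0717
  (v7,v1,v8) [-++] → (1.1852, 1.95741, -0.0643948)–(1.1852, 0.492472, -1.52933)  len=2.0717
  (v3,v9,v4) [++-] → (1.1852, -0.492472, 1.52933)–(1.1852, -1.95741, 0.0643948)  len=2.0717
  (v3,v4,v2) [+--] → (1.1852, -1.95741, 0.0643948)–(1.1852, -1.982, 0)  len=0.0689
  (v3,v2,v6) [+--] → (1.1852, -1.982, 0)–(1.1852, -1.95741, -0.0643948)  len=0.0689
  (v3,v6,v8) [+-+] → (1.1852, -1.95741, -0.0643948)–(1.1852, -0.492472, -1.52933)  len=2.0717
  (v4,v9,v5) [-+-] → (1.1852, -0.492472, 1.52933)–(1.1852, 0.492472, 1.52933)  len=0.9849
  (v8,v6,v7) [+--] → (1.1852, -0.492472, -1.52933)–(1.1852, 0.492472, -1.52933)  len=0.9849

Chained into 1 loop(s):
  loop 1: 10 segments, perimeter = 10.5325
Total perimeter = 10.533

loops=1 perimeter=10.533


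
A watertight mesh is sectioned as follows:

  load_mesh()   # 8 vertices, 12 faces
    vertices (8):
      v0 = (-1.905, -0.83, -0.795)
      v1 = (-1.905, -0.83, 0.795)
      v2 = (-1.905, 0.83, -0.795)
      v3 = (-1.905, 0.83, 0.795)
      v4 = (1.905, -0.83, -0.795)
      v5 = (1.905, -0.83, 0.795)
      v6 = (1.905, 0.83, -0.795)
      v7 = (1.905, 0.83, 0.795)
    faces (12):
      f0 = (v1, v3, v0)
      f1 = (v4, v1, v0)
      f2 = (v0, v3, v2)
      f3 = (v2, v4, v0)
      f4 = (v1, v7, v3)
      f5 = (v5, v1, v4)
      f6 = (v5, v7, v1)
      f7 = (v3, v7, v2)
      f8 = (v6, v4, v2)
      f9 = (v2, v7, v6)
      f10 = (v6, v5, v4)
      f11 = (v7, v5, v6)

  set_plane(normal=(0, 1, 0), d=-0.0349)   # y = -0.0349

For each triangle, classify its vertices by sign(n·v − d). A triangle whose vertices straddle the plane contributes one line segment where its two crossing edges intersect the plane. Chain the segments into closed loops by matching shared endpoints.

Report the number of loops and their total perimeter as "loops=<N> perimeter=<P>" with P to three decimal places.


Straddling triangles (8 of 12):
  (v1,v3,v0) [-+-] → (-1.905, -0.0349, 0.795)–(-1.905, -0.0349, -0.0334283)  len=0.8284
  (v0,v3,v2) [-++] → (-1.905, -0.0349, -0.0334283)–(-1.905, -0.0349, -0.795)  len=0.7616
  (v2,v4,v0) [+--] → (0.0801018, -0.0349, -0.795)–(-1.905, -0.0349, -0.795)  len=1.9851
  (v1,v7,v3) [-++] → (-0.0801018, -0.0349, 0.795)–(-1.905, -0.0349, 0.795)  len=1.8249
  (v5,v7,v1) [-+-] → (1.905, -0.0349, 0.795)–(-0.0801018, -0.0349, 0.795)  len=1.9851
  (v6,v4,v2) [+-+] → (1.905, -0.0349, -0.795)–(0.0801018, -0.0349, -0.795)  len=1.8249
  (v6,v5,v4) [+--] → (1.905, -0.0349, 0.0334283)–(1.905, -0.0349, -0.795)  len=0.8284
  (v7,v5,v6) [+-+] → (1.905, -0.0349, 0.795)–(1.905, -0.0349, 0.0334283)  len=0.7616

Chained into 1 loop(s):
  loop 1: 8 segments, perimeter = 10.8000
Total perimeter = 10.800

loops=1 perimeter=10.800


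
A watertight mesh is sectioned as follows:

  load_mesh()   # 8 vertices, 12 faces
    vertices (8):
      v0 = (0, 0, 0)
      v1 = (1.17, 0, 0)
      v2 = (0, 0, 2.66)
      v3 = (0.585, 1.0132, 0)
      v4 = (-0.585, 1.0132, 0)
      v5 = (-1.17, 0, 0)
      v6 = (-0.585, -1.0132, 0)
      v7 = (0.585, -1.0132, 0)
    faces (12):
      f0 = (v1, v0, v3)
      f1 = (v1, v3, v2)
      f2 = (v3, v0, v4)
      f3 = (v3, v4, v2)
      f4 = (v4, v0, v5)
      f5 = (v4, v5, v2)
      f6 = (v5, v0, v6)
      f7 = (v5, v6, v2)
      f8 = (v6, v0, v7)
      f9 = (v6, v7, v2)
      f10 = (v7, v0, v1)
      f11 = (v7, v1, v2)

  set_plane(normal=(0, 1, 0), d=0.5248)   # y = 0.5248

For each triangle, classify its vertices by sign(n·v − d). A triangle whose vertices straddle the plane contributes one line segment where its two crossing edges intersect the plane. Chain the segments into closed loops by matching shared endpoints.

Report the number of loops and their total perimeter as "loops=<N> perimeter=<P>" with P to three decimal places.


Straddling triangles (6 of 12):
  (v1,v0,v3) [--+] → (0.303008, 0.5248, 0)–(0.866992, 0.5248, 0)  len=0.5640
  (v1,v3,v2) [-+-] → (0.866992, 0.5248, 0)–(0.303008, 0.5248, 1.28222)  len=1.4008
  (v3,v0,v4) [+-+] → (0.303008, 0.5248, 0)–(-0.303008, 0.5248, 0)  len=0.6060
  (v3,v4,v2) [++-] → (-0.303008, 0.5248, 1.28222)–(0.303008, 0.5248, 1.28222)  len=0.6060
  (v4,v0,v5) [+--] → (-0.303008, 0.5248, 0)–(-0.866992, 0.5248, 0)  len=0.5640
  (v4,v5,v2) [+--] → (-0.866992, 0.5248, 0)–(-0.303008, 0.5248, 1.28222)  len=1.4008

Chained into 1 loop(s):
  loop 1: 6 segments, perimeter = 5.1415
Total perimeter = 5.142

loops=1 perimeter=5.142


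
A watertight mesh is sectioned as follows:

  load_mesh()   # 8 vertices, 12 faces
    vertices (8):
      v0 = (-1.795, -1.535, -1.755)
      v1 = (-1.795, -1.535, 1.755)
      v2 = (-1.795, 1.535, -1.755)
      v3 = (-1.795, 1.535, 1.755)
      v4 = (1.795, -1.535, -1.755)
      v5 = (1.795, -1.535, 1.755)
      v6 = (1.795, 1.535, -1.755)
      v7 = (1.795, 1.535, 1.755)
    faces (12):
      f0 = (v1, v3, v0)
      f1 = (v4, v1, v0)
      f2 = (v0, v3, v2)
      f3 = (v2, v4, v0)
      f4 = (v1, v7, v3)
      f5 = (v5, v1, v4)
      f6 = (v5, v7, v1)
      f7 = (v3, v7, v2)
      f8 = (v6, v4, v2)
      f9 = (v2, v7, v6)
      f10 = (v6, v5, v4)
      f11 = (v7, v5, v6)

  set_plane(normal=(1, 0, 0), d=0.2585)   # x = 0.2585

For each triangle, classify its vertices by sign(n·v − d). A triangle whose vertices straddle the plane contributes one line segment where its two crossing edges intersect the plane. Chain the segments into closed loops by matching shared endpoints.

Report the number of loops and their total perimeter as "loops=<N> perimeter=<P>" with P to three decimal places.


Straddling triangles (8 of 12):
  (v4,v1,v0) [+--] → (0.2585, -1.535, -0.25274)–(0.2585, -1.535, -1.755)  len=1.5023
  (v2,v4,v0) [-+-] → (0.2585, -0.221057, -1.755)–(0.2585, -1.535, -1.755)  len=1.3139
  (v1,v7,v3) [-+-] → (0.2585, 0.221057, 1.755)–(0.2585, 1.535, 1.755)  len=1.3139
  (v5,v1,v4) [+-+] → (0.2585, -1.535, 1.755)–(0.2585, -1.535, -0.25274)  len=2.0077
  (v5,v7,v1) [++-] → (0.2585, 0.221057, 1.755)–(0.2585, -1.535, 1.755)  len=1.7561
  (v3,v7,v2) [-+-] → (0.2585, 1.535, 1.755)–(0.2585, 1.535, 0.25274)  len=1.5023
  (v6,v4,v2) [++-] → (0.2585, -0.221057, -1.755)–(0.2585, 1.535, -1.755)  len=1.7561
  (v2,v7,v6) [-++] → (0.2585, 1.535, 0.25274)–(0.2585, 1.535, -1.755)  len=2.0077

Chained into 1 loop(s):
  loop 1: 8 segments, perimeter = 13.1600
Total perimeter = 13.160

loops=1 perimeter=13.160


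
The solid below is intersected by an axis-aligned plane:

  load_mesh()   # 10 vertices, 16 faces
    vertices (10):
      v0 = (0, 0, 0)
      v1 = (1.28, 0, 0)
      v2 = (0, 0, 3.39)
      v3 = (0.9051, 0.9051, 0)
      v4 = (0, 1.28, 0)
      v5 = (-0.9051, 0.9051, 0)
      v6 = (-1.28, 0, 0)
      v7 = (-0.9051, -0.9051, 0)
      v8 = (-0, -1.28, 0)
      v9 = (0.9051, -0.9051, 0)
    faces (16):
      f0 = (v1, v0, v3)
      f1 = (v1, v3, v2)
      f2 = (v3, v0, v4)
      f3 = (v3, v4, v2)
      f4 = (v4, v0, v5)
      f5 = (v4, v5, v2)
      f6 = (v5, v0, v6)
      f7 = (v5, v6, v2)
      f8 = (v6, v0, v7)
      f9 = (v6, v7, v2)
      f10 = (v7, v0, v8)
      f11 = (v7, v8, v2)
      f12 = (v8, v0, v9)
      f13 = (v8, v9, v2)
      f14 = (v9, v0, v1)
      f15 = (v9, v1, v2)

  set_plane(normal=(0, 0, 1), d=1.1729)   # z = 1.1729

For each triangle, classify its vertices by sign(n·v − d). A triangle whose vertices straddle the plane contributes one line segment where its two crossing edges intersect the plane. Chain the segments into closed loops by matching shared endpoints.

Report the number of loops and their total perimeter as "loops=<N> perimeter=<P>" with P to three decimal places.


loops=1 perimeter=5.126

Straddling triangles (8 of 16):
  (v1,v3,v2) [--+] → (0.591946, 0.591946, 1.1729)–(0.837135, 0, 1.1729)  len=0.6407
  (v3,v4,v2) [--+] → (0, 0.837135, 1.1729)–(0.591946, 0.591946, 1.1729)  len=0.6407
  (v4,v5,v2) [--+] → (-0.591946, 0.591946, 1.1729)–(0, 0.837135, 1.1729)  len=0.6407
  (v5,v6,v2) [--+] → (-0.837135, 0, 1.1729)–(-0.591946, 0.591946, 1.1729)  len=0.6407
  (v6,v7,v2) [--+] → (-0.591946, -0.591946, 1.1729)–(-0.837135, 0, 1.1729)  len=0.6407
  (v7,v8,v2) [--+] → (0, -0.837135, 1.1729)–(-0.591946, -0.591946, 1.1729)  len=0.6407
  (v8,v9,v2) [--+] → (0.591946, -0.591946, 1.1729)–(0, -0.837135, 1.1729)  len=0.6407
  (v9,v1,v2) [--+] → (0.837135, 0, 1.1729)–(0.591946, -0.591946, 1.1729)  len=0.6407

Chained into 1 loop(s):
  loop 1: 8 segments, perimeter = 5.1257
Total perimeter = 5.126


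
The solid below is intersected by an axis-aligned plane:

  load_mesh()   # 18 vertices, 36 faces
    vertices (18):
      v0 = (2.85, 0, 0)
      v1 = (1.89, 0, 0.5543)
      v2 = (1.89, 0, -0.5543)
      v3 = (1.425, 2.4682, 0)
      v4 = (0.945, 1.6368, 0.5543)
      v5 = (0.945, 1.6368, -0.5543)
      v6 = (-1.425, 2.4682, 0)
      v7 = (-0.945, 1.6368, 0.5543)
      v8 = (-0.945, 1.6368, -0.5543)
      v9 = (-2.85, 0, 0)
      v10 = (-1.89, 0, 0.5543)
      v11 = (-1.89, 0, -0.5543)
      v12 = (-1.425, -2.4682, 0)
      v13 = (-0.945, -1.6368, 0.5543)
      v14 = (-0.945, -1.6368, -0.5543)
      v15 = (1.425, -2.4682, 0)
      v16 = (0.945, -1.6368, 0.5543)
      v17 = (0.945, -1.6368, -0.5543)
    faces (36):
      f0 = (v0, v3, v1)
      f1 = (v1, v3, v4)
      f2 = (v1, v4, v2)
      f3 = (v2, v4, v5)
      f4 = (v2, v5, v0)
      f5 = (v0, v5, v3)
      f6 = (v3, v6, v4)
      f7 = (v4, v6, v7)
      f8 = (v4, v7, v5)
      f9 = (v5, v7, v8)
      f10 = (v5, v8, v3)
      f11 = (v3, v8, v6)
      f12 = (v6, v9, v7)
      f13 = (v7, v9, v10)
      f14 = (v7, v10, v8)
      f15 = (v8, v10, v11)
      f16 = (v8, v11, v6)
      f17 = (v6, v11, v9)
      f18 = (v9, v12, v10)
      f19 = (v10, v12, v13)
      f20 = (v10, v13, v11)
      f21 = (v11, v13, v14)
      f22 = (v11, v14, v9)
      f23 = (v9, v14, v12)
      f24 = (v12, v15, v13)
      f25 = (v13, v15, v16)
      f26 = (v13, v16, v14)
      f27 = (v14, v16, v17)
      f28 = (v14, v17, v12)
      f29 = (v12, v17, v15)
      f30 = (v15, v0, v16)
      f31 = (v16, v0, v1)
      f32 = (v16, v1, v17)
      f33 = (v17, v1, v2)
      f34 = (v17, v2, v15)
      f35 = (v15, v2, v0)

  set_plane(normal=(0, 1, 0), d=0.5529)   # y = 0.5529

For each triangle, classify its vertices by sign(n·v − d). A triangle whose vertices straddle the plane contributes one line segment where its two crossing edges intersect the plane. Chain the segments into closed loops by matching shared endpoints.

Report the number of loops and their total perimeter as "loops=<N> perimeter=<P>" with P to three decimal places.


Straddling triangles (12 of 36):
  (v0,v3,v1) [-+-] → (2.53079, 0.5529, 0)–(1.78584, 0.5529, 0.430132)  len=0.8602
  (v1,v3,v4) [-++] → (1.78584, 0.5529, 0.430132)–(1.57079, 0.5529, 0.5543)  len=0.2483
  (v1,v4,v2) [-+-] → (1.57079, 0.5529, 0.5543)–(1.57079, 0.5529, -0.179822)  len=0.7341
  (v2,v4,v5) [-++] → (1.57079, 0.5529, -0.179822)–(1.57079, 0.5529, -0.5543)  len=0.3745
  (v2,v5,v0) [-+-] → (1.57079, 0.5529, -0.5543)–(2.2065, 0.5529, -0.187239)  len=0.7341
  (v0,v5,v3) [-++] → (2.2065, 0.5529, -0.187239)–(2.53079, 0.5529, 0)  len=0.3745
  (v6,v9,v7) [+-+] → (-2.53079, 0.5529, 0)–(-2.2065, 0.5529, 0.187239)  len=0.3745
  (v7,v9,v10) [+--] → (-2.2065, 0.5529, 0.187239)–(-1.57079, 0.5529, 0.5543)  len=0.7341
  (v7,v10,v8) [+-+] → (-1.57079, 0.5529, 0.5543)–(-1.57079, 0.5529, 0.179822)  len=0.3745
  (v8,v10,v11) [+--] → (-1.57079, 0.5529, 0.179822)–(-1.57079, 0.5529, -0.5543)  len=0.7341
  (v8,v11,v6) [+-+] → (-1.57079, 0.5529, -0.5543)–(-1.78584, 0.5529, -0.430132)  len=0.2483
  (v6,v11,v9) [+--] → (-1.78584, 0.5529, -0.430132)–(-2.53079, 0.5529, 0)  len=0.8602

Chained into 2 loop(s):
  loop 1: 6 segments, perimeter = 3.3257
  loop 2: 6 segments, perimeter = 3.3257
Total perimeter = 6.651

loops=2 perimeter=6.651


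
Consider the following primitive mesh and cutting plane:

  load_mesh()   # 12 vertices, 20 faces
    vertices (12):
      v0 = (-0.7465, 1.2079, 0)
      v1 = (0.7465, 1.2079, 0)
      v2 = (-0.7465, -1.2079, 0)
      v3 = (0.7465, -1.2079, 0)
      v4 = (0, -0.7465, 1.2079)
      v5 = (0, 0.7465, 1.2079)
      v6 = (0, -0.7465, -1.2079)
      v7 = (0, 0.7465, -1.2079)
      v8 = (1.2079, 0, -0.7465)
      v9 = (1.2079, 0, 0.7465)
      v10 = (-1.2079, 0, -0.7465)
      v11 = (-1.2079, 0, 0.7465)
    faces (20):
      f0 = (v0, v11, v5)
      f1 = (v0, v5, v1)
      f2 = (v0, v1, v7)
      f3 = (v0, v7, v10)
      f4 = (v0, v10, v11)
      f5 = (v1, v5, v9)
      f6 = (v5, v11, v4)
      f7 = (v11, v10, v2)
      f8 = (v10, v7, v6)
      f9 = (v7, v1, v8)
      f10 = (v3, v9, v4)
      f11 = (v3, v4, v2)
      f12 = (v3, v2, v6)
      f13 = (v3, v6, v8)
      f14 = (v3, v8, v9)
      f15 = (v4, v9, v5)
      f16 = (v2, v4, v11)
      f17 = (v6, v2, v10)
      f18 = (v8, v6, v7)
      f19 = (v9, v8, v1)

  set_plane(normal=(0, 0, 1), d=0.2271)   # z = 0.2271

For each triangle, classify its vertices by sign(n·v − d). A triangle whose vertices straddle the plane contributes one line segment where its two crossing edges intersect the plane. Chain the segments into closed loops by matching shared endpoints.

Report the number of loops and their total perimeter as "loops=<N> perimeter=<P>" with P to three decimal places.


loops=1 perimeter=7.611

Straddling triangles (10 of 20):
  (v0,v11,v5) [-++] → (-0.886867, 0.840433, 0.2271)–(-0.606149, 1.12115, 0.2271)  len=0.3970
  (v0,v5,v1) [-+-] → (-0.606149, 1.12115, 0.2271)–(0.606149, 1.12115, 0.2271)  len=1.2123
  (v0,v10,v11) [--+] → (-1.2079, 0, 0.2271)–(-0.886867, 0.840433, 0.2271)  len=0.8997
  (v1,v5,v9) [-++] → (0.606149, 1.12115, 0.2271)–(0.886867, 0.840433, 0.2271)  len=0.3970
  (v11,v10,v2) [+--] → (-1.2079, 0, 0.2271)–(-0.886867, -0.840433, 0.2271)  len=0.8997
  (v3,v9,v4) [-++] → (0.886867, -0.840433, 0.2271)–(0.606149, -1.12115, 0.2271)  len=0.3970
  (v3,v4,v2) [-+-] → (0.606149, -1.12115, 0.2271)–(-0.606149, -1.12115, 0.2271)  len=1.2123
  (v3,v8,v9) [--+] → (1.2079, 0, 0.2271)–(0.886867, -0.840433, 0.2271)  len=0.8997
  (v2,v4,v11) [-++] → (-0.606149, -1.12115, 0.2271)–(-0.886867, -0.840433, 0.2271)  len=0.3970
  (v9,v8,v1) [+--] → (1.2079, 0, 0.2271)–(0.886867, 0.840433, 0.2271)  len=0.8997

Chained into 1 loop(s):
  loop 1: 10 segments, perimeter = 7.6112
Total perimeter = 7.611


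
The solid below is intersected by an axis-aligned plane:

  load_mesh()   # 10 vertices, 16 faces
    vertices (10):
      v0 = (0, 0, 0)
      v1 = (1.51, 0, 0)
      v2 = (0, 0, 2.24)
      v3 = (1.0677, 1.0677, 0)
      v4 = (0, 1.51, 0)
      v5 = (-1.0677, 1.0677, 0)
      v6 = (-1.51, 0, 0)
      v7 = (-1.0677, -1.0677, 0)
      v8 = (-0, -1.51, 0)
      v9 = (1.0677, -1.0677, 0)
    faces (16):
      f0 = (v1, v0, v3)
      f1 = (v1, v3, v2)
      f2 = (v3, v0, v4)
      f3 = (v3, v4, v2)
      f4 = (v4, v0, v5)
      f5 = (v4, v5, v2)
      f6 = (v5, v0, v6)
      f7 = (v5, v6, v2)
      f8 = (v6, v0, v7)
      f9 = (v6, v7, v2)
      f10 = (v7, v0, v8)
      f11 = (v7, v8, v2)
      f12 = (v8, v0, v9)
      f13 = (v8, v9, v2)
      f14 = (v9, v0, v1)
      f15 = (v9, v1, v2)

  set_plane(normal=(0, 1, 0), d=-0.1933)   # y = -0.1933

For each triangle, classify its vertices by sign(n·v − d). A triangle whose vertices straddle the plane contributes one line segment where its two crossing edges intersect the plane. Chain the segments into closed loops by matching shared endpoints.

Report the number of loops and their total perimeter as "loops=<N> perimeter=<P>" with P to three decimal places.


Straddling triangles (8 of 16):
  (v6,v0,v7) [++-] → (-0.1933, -0.1933, 0)–(-1.42992, -0.1933, 0)  len=1.2366
  (v6,v7,v2) [+-+] → (-1.42992, -0.1933, 0)–(-0.1933, -0.1933, 1.83446)  len=2.2124
  (v7,v0,v8) [-+-] → (-0.1933, -0.1933, 0)–(0, -0.1933, 0)  len=0.1933
  (v7,v8,v2) [--+] → (0, -0.1933, 1.95325)–(-0.1933, -0.1933, 1.83446)  len=0.2269
  (v8,v0,v9) [-+-] → (0, -0.1933, 0)–(0.1933, -0.1933, 0)  len=0.1933
  (v8,v9,v2) [--+] → (0.1933, -0.1933, 1.83446)–(0, -0.1933, 1.95325)  len=0.2269
  (v9,v0,v1) [-++] → (0.1933, -0.1933, 0)–(1.42992, -0.1933, 0)  len=1.2366
  (v9,v1,v2) [-++] → (1.42992, -0.1933, 0)–(0.1933, -0.1933, 1.83446)  len=2.2124

Chained into 1 loop(s):
  loop 1: 8 segments, perimeter = 7.7383
Total perimeter = 7.738

loops=1 perimeter=7.738


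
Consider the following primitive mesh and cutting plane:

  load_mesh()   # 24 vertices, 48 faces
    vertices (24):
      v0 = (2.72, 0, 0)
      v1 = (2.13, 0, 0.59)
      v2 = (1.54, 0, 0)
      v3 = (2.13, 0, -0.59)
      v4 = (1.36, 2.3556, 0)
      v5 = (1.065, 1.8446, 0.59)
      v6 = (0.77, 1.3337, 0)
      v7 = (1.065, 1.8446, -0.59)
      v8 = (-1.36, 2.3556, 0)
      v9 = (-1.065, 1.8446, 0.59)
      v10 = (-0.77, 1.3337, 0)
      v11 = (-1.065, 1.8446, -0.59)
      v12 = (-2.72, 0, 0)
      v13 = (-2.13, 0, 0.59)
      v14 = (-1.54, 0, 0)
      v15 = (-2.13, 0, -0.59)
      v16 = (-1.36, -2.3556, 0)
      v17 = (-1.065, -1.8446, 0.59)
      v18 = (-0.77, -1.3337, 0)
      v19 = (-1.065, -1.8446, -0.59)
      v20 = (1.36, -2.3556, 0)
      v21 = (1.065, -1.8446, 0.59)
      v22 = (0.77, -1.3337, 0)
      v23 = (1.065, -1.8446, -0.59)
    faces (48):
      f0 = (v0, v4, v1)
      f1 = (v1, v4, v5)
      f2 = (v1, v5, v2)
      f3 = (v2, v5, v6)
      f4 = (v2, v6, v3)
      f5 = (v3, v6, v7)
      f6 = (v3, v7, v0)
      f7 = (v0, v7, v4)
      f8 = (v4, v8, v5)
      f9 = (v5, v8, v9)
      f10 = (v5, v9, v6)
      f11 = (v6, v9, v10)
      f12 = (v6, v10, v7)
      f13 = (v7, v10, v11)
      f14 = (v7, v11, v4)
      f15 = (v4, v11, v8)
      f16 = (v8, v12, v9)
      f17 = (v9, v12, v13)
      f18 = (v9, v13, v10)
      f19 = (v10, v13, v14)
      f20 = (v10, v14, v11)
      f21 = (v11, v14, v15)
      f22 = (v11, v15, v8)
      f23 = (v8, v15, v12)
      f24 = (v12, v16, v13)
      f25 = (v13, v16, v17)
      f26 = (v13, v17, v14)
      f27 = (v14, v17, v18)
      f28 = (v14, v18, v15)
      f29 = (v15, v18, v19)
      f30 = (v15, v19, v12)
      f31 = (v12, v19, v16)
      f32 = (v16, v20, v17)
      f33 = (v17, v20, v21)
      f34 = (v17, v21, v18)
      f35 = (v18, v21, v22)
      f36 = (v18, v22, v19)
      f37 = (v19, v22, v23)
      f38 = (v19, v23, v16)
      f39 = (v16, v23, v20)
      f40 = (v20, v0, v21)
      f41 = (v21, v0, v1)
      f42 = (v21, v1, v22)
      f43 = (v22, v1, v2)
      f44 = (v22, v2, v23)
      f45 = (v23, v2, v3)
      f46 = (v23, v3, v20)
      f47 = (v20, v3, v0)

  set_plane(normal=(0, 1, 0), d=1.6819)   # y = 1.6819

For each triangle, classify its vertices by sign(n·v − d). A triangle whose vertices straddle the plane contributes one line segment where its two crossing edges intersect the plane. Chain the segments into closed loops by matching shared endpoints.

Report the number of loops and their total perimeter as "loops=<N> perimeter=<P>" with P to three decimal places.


Straddling triangles (18 of 48):
  (v0,v4,v1) [-+-] → (1.74896, 1.6819, 0)–(1.58022, 1.6819, 0.16874)  len=0.2386
  (v1,v4,v5) [-++] → (1.58022, 1.6819, 0.16874)–(1.15894, 1.6819, 0.59)  len=0.5958
  (v1,v5,v2) [-+-] → (1.15894, 1.6819, 0.59)–(1.1069, 1.6819, 0.53796)  len=0.0736
  (v2,v5,v6) [-+-] → (1.1069, 1.6819, 0.53796)–(0.971055, 1.6819, 0.40211)  len=0.1921
  (v3,v6,v7) [--+] → (0.971055, 1.6819, -0.40211)–(1.15894, 1.6819, -0.59)  len=0.2657
  (v3,v7,v0) [-+-] → (1.15894, 1.6819, -0.59)–(1.21098, 1.6819, -0.53796)  len=0.0736
  (v0,v7,v4) [-++] → (1.21098, 1.6819, -0.53796)–(1.74896, 1.6819, 0)  len=0.7608
  (v5,v9,v6) [++-] → (-0.48063, 1.6819, 0.40211)–(0.971055, 1.6819, 0.40211)  len=1.4517
  (v6,v9,v10) [-+-] → (-0.48063, 1.6819, 0.40211)–(-0.971055, 1.6819, 0.40211)  len=0.4904
  (v6,v10,v7) [--+] → (0.48063, 1.6819, -0.40211)–(0.971055, 1.6819, -0.40211)  len=0.4904
  (v7,v10,v11) [+-+] → (0.48063, 1.6819, -0.40211)–(-0.971055, 1.6819, -0.40211)  len=1.4517
  (v8,v12,v9) [+-+] → (-1.74896, 1.6819, 0)–(-1.21098, 1.6819, 0.53796)  len=0.7608
  (v9,v12,v13) [+--] → (-1.21098, 1.6819, 0.53796)–(-1.15894, 1.6819, 0.59)  len=0.0736
  (v9,v13,v10) [+--] → (-1.15894, 1.6819, 0.59)–(-0.971055, 1.6819, 0.40211)  len=0.2657
  (v10,v14,v11) [--+] → (-1.1069, 1.6819, -0.53796)–(-0.971055, 1.6819, -0.40211)  len=0.1921
  (v11,v14,v15) [+--] → (-1.1069, 1.6819, -0.53796)–(-1.15894, 1.6819, -0.59)  len=0.0736
  (v11,v15,v8) [+-+] → (-1.15894, 1.6819, -0.59)–(-1.58022, 1.6819, -0.16874)  len=0.5958
  (v8,v15,v12) [+--] → (-1.58022, 1.6819, -0.16874)–(-1.74896, 1.6819, 0)  len=0.2386

Chained into 1 loop(s):
  loop 1: 18 segments, perimeter = 8.2847
Total perimeter = 8.285

loops=1 perimeter=8.285


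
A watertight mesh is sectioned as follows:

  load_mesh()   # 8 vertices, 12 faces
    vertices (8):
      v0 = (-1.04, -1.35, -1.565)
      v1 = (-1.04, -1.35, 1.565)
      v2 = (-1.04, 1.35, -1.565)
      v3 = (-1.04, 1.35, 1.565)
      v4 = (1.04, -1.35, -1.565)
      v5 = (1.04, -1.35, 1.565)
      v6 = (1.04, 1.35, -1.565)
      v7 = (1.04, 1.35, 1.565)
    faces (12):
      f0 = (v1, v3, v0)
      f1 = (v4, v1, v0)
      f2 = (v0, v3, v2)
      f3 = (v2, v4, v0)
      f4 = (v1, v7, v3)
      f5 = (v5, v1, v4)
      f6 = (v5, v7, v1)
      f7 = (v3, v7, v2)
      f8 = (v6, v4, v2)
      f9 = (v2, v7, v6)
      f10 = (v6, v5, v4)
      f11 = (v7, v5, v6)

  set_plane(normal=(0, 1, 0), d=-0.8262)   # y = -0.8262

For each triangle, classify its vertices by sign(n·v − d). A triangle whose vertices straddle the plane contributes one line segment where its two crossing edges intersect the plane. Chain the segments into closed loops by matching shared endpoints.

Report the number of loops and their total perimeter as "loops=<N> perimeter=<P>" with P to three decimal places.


Straddling triangles (8 of 12):
  (v1,v3,v0) [-+-] → (-1.04, -0.8262, 1.565)–(-1.04, -0.8262, -0.95778)  len=2.5228
  (v0,v3,v2) [-++] → (-1.04, -0.8262, -0.95778)–(-1.04, -0.8262, -1.565)  len=0.6072
  (v2,v4,v0) [+--] → (0.63648, -0.8262, -1.565)–(-1.04, -0.8262, -1.565)  len=1.6765
  (v1,v7,v3) [-++] → (-0.63648, -0.8262, 1.565)–(-1.04, -0.8262, 1.565)  len=0.4035
  (v5,v7,v1) [-+-] → (1.04, -0.8262, 1.565)–(-0.63648, -0.8262, 1.565)  len=1.6765
  (v6,v4,v2) [+-+] → (1.04, -0.8262, -1.565)–(0.63648, -0.8262, -1.565)  len=0.4035
  (v6,v5,v4) [+--] → (1.04, -0.8262, 0.95778)–(1.04, -0.8262, -1.565)  len=2.5228
  (v7,v5,v6) [+-+] → (1.04, -0.8262, 1.565)–(1.04, -0.8262, 0.95778)  len=0.6072

Chained into 1 loop(s):
  loop 1: 8 segments, perimeter = 10.4200
Total perimeter = 10.420

loops=1 perimeter=10.420


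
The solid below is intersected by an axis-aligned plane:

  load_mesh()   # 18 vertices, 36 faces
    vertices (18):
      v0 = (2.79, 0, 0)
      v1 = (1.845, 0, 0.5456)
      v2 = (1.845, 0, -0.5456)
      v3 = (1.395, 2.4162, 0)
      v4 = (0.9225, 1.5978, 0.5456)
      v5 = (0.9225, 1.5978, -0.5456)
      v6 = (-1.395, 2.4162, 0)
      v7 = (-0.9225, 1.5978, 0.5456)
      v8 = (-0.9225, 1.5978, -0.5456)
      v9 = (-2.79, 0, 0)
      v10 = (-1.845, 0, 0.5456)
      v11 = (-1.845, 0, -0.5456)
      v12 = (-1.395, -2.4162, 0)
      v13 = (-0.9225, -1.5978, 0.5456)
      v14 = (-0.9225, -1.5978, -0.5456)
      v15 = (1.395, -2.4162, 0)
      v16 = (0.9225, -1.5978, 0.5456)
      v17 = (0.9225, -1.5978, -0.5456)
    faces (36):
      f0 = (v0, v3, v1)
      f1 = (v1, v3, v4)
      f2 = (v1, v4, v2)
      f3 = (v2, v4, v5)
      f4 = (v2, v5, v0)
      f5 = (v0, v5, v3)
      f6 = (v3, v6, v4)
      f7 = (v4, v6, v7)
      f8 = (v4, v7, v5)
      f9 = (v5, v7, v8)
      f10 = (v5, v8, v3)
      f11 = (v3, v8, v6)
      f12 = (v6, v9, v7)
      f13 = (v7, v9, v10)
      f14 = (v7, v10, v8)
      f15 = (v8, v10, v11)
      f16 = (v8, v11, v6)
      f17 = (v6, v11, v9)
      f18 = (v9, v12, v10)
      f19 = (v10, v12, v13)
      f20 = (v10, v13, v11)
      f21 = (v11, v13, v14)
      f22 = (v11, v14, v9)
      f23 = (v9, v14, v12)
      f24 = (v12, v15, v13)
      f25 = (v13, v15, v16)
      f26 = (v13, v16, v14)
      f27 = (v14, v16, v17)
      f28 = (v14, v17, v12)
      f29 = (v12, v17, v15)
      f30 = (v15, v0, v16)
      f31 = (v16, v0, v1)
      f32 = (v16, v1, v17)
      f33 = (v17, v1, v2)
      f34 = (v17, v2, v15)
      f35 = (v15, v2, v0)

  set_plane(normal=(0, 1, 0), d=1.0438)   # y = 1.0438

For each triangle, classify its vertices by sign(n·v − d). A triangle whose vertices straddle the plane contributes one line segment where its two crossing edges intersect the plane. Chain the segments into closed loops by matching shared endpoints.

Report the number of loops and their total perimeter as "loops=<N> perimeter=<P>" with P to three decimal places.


loops=2 perimeter=6.547

Straddling triangles (12 of 36):
  (v0,v3,v1) [-+-] → (2.18736, 1.0438, 0)–(1.6506, 1.0438, 0.3099)  len=0.6198
  (v1,v3,v4) [-++] → (1.6506, 1.0438, 0.3099)–(1.24236, 1.0438, 0.5456)  len=0.4714
  (v1,v4,v2) [-+-] → (1.24236, 1.0438, 0.5456)–(1.24236, 1.0438, 0.167252)  len=0.3783
  (v2,v4,v5) [-++] → (1.24236, 1.0438, 0.167252)–(1.24236, 1.0438, -0.5456)  len=0.7129
  (v2,v5,v0) [-+-] → (1.24236, 1.0438, -0.5456)–(1.57001, 1.0438, -0.356426)  len=0.3783
  (v0,v5,v3) [-++] → (1.57001, 1.0438, -0.356426)–(2.18736, 1.0438, 0)  len=0.7129
  (v6,v9,v7) [+-+] → (-2.18736, 1.0438, 0)–(-1.57001, 1.0438, 0.356426)  len=0.7129
  (v7,v9,v10) [+--] → (-1.57001, 1.0438, 0.356426)–(-1.24236, 1.0438, 0.5456)  len=0.3783
  (v7,v10,v8) [+-+] → (-1.24236, 1.0438, 0.5456)–(-1.24236, 1.0438, -0.167252)  len=0.7129
  (v8,v10,v11) [+--] → (-1.24236, 1.0438, -0.167252)–(-1.24236, 1.0438, -0.5456)  len=0.3783
  (v8,v11,v6) [+-+] → (-1.24236, 1.0438, -0.5456)–(-1.6506, 1.0438, -0.3099)  len=0.4714
  (v6,v11,v9) [+--] → (-1.6506, 1.0438, -0.3099)–(-2.18736, 1.0438, 0)  len=0.6198

Chained into 2 loop(s):
  loop 1: 6 segments, perimeter = 3.2736
  loop 2: 6 segments, perimeter = 3.2736
Total perimeter = 6.547


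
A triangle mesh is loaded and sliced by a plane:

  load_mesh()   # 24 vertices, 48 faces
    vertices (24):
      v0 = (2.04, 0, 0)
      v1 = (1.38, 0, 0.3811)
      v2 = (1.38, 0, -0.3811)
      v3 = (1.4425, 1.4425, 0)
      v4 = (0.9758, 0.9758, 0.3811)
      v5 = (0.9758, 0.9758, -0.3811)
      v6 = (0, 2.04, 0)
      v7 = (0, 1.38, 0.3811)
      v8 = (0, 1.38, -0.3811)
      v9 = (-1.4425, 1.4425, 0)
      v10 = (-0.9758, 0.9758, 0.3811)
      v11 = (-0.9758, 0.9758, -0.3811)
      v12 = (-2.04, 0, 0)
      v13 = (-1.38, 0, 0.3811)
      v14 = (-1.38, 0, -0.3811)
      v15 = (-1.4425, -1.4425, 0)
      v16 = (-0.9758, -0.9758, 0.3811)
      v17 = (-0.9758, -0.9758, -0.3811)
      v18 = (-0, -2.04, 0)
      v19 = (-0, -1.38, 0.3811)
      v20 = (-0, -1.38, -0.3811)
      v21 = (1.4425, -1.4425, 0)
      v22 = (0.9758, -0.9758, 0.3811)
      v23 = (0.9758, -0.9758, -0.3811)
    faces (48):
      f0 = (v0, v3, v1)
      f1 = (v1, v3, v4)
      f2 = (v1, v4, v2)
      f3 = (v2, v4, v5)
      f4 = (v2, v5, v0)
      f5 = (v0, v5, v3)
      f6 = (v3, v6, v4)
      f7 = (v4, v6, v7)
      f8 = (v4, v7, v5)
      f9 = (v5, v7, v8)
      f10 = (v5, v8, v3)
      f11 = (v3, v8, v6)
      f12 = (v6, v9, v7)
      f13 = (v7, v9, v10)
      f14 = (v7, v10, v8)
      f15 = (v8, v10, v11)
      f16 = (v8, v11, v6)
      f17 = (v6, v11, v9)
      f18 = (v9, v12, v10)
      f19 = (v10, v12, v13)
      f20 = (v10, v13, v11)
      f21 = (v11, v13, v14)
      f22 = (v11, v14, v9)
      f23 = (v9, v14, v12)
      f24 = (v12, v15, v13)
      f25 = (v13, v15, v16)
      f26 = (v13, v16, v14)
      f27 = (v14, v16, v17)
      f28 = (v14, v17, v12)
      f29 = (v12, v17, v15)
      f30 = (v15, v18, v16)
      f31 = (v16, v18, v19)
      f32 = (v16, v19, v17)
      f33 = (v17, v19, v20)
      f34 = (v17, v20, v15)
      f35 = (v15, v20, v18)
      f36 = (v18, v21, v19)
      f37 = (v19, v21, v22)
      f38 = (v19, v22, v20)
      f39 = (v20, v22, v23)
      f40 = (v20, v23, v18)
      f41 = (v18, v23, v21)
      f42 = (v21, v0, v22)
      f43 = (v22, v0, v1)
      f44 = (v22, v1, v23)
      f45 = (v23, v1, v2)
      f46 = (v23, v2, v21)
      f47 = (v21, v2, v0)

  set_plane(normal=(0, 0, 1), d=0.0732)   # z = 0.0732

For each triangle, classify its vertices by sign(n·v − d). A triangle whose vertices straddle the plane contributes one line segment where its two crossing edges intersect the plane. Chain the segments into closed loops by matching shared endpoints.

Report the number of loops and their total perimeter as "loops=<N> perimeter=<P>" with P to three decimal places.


Straddling triangles (32 of 48):
  (v0,v3,v1) [--+] → (1.4305, 1.16543, 0.0732)–(1.91323, 0, 0.0732)  len=1.2615
  (v1,v3,v4) [+-+] → (1.4305, 1.16543, 0.0732)–(1.35286, 1.35286, 0.0732)  len=0.2029
  (v1,v4,v2) [++-] → (1.13908, 0.581614, 0.0732)–(1.38, 0, 0.0732)  len=0.6295
  (v2,v4,v5) [-+-] → (1.13908, 0.581614, 0.0732)–(0.9758, 0.9758, 0.0732)  len=0.4267
  (v3,v6,v4) [--+] → (0.187427, 1.83559, 0.0732)–(1.35286, 1.35286, 0.0732)  len=1.2615
  (v4,v6,v7) [+-+] → (0.187427, 1.83559, 0.0732)–(0, 1.91323, 0.0732)  len=0.2029
  (v4,v7,v5) [++-] → (0.394186, 1.21672, 0.0732)–(0.9758, 0.9758, 0.0732)  len=0.6295
  (v5,v7,v8) [-+-] → (0.394186, 1.21672, 0.0732)–(0, 1.38, 0.0732)  len=0.4267
  (v6,v9,v7) [--+] → (-1.16543, 1.4305, 0.0732)–(0, 1.91323, 0.0732)  len=1.2615
  (v7,v9,v10) [+-+] → (-1.16543, 1.4305, 0.0732)–(-1.35286, 1.35286, 0.0732)  len=0.2029
  (v7,v10,v8) [++-] → (-0.581614, 1.13908, 0.0732)–(0, 1.38, 0.0732)  len=0.6295
  (v8,v10,v11) [-+-] → (-0.581614, 1.13908, 0.0732)–(-0.9758, 0.9758, 0.0732)  len=0.4267
  (v9,v12,v10) [--+] → (-1.83559, 0.187427, 0.0732)–(-1.35286, 1.35286, 0.0732)  len=1.2615
  (v10,v12,v13) [+-+] → (-1.83559, 0.187427, 0.0732)–(-1.91323, 0, 0.0732)  len=0.2029
  (v10,v13,v11) [++-] → (-1.21672, 0.394186, 0.0732)–(-0.9758, 0.9758, 0.0732)  len=0.6295
  (v11,v13,v14) [-+-] → (-1.21672, 0.394186, 0.0732)–(-1.38, 0, 0.0732)  len=0.4267
  (v12,v15,v13) [--+] → (-1.4305, -1.16543, 0.0732)–(-1.91323, 0, 0.0732)  len=1.2615
  (v13,v15,v16) [+-+] → (-1.4305, -1.16543, 0.0732)–(-1.35286, -1.35286, 0.0732)  len=0.2029
  (v13,v16,v14) [++-] → (-1.13908, -0.581614, 0.0732)–(-1.38, 0, 0.0732)  len=0.6295
  (v14,v16,v17) [-+-] → (-1.13908, -0.581614, 0.0732)–(-0.9758, -0.9758, 0.0732)  len=0.4267
  (v15,v18,v16) [--+] → (-0.187427, -1.83559, 0.0732)–(-1.35286, -1.35286, 0.0732)  len=1.2615
  (v16,v18,v19) [+-+] → (-0.187427, -1.83559, 0.0732)–(0, -1.91323, 0.0732)  len=0.2029
  (v16,v19,v17) [++-] → (-0.394186, -1.21672, 0.0732)–(-0.9758, -0.9758, 0.0732)  len=0.6295
  (v17,v19,v20) [-+-] → (-0.394186, -1.21672, 0.0732)–(0, -1.38, 0.0732)  len=0.4267
  (v18,v21,v19) [--+] → (1.16543, -1.4305, 0.0732)–(0, -1.91323, 0.0732)  len=1.2615
  (v19,v21,v22) [+-+] → (1.16543, -1.4305, 0.0732)–(1.35286, -1.35286, 0.0732)  len=0.2029
  (v19,v22,v20) [++-] → (0.581614, -1.13908, 0.0732)–(0, -1.38, 0.0732)  len=0.6295
  (v20,v22,v23) [-+-] → (0.581614, -1.13908, 0.0732)–(0.9758, -0.9758, 0.0732)  len=0.4267
  (v21,v0,v22) [--+] → (1.83559, -0.187427, 0.0732)–(1.35286, -1.35286, 0.0732)  len=1.2615
  (v22,v0,v1) [+-+] → (1.83559, -0.187427, 0.0732)–(1.91323, 0, 0.0732)  len=0.2029
  (v22,v1,v23) [++-] → (1.21672, -0.394186, 0.0732)–(0.9758, -0.9758, 0.0732)  len=0.6295
  (v23,v1,v2) [-+-] → (1.21672, -0.394186, 0.0732)–(1.38, 0, 0.0732)  len=0.4267

Chained into 2 loop(s):
  loop 1: 16 segments, perimeter = 11.7146
  loop 2: 16 segments, perimeter = 8.4496
Total perimeter = 20.164

loops=2 perimeter=20.164
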